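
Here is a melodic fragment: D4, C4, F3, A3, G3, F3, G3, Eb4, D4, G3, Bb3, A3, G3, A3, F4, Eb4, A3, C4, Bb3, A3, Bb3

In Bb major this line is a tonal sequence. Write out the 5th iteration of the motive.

A4 G4 C4 Eb4 D4 C4 D4

The 7-note cells begin on D4, Eb4, F4 — each up a 2nd from the last.
Extending up a 2nd: G4 → A4.
So cell 5 is A4 G4 C4 Eb4 D4 C4 D4.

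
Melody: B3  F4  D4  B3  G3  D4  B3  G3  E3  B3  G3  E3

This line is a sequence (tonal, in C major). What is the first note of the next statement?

The 4-note cells begin on B3, G3, E3 — each down a 3rd from the last.
One more step down a 3rd gives C3.

C3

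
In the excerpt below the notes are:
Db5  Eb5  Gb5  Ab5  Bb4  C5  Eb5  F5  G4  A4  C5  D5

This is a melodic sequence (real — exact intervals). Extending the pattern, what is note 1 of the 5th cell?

C#4

The unit is 4 notes. Position-1 pitches of the 3 shown cells: Db5, Bb4, G4.
Extending down a 3rd: E4 → C#4.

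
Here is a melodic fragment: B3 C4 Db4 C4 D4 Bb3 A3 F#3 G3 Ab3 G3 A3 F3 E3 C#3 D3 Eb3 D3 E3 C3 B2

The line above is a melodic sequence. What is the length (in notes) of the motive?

7

21 notes total. Splitting into 3 groups of 7:
B3 C4 Db4 C4 D4 Bb3 A3 | F#3 G3 Ab3 G3 A3 F3 E3 | C#3 D3 Eb3 D3 E3 C3 B2
That's a consistent down a 4th shift per cell, and no other grouping gives one.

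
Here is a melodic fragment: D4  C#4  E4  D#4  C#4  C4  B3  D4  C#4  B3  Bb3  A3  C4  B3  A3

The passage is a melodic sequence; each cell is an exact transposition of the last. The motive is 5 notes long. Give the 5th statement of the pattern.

Gb3 F3 Ab3 G3 F3

Taking 5-note groups, the heads are D4, C4, Bb3: the pattern moves down a 2nd.
Continuing the starts: Ab3 → Gb3.
Statement 5 starts on Gb3 and keeps the same exact contour: Gb3 F3 Ab3 G3 F3.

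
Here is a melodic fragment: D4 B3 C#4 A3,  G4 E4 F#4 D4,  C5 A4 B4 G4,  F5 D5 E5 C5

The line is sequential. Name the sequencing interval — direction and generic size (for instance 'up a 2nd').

Taking 4-note groups, the heads are D4, G4, C5, F5: the pattern moves up a 4th.
D4 to G4 is up a 4th.

up a 4th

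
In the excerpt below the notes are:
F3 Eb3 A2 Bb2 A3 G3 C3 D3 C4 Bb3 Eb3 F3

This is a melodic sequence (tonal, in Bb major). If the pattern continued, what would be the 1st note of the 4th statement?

Eb4

With 4-note cells, note 1 of each statement runs F3, A3, C4.
From C4, up a 3rd gives Eb4.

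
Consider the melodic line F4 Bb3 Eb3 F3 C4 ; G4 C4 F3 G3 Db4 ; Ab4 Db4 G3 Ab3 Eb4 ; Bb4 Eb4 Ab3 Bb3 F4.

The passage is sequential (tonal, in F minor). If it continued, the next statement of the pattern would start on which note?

C5

With a 5-note motive the entries are F4, G4, Ab4, Bb4, each up a 2nd from the previous.
One more step up a 2nd gives C5.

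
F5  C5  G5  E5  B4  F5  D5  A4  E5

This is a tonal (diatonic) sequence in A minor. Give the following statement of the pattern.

C5 G4 D5

Taking 3-note groups, the heads are F5, E5, D5: the pattern moves down a 2nd.
Statement 4 starts on C5 and keeps the same diatonic contour: C5 G4 D5.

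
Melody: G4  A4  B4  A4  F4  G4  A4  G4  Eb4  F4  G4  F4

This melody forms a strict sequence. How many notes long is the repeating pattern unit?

4

There are 12 notes; a 4-note unit gives 3 cells:
G4 A4 B4 A4 | F4 G4 A4 G4 | Eb4 F4 G4 F4
That's a consistent down a 2nd shift per cell, and no other grouping gives one.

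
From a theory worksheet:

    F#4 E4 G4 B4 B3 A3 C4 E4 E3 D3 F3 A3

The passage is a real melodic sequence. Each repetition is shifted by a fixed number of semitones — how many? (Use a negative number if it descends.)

Taking 4-note groups, the heads are F#4, B3, E3: the pattern moves down a 5th.
Counting half-steps from F#4 to B3: -7.

-7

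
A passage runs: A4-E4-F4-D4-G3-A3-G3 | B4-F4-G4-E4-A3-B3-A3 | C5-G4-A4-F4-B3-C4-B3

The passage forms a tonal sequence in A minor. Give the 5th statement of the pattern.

E5 B4 C5 A4 D4 E4 D4

With a 7-note motive the entries are A4, B4, C5, each up a 2nd from the previous.
Extending up a 2nd: D5 → E5.
So cell 5 is E5 B4 C5 A4 D4 E4 D4.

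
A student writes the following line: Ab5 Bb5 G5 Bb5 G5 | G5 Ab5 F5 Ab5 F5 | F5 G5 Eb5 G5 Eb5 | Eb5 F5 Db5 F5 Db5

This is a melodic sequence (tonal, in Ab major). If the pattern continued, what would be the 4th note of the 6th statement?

The unit is 5 notes. Position-4 pitches of the 4 shown cells: Bb5, Ab5, G5, F5.
Extending down a 2nd: Eb5 → Db5.

Db5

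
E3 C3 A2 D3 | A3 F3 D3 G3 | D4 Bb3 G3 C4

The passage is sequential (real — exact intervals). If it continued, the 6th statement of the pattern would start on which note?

F5

Unit = 4 notes; the statements start on E3, A3, D4, moving up a 4th each time.
Continuing: G4 → C5 → F5. Statement 6 starts on F5.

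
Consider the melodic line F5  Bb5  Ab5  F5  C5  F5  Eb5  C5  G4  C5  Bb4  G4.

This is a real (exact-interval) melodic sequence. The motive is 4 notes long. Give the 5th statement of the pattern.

A3 D4 C4 A3

The 4-note cells begin on F5, C5, G4 — each down a 4th from the last.
Continuing the starts: D4 → A3.
Statement 5 starts on A3 and keeps the same exact contour: A3 D4 C4 A3.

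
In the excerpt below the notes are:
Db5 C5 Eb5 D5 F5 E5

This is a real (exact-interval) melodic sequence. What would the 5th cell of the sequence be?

Unit = 2 notes; the statements start on Db5, Eb5, F5, moving up a 2nd each time.
Carrying on: G5 → A5.
From A5 the exact shape gives A5 G#5.

A5 G#5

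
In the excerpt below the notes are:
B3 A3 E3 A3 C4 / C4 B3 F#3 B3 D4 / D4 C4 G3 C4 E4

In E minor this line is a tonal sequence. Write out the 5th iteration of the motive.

F#4 E4 B3 E4 G4

Unit = 5 notes; the statements start on B3, C4, D4, moving up a 2nd each time.
Carrying on: E4 → F#4.
So cell 5 is F#4 E4 B3 E4 G4.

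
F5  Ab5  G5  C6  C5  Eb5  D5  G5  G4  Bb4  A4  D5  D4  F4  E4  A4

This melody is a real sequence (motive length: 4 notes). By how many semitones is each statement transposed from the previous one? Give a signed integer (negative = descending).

-5

Taking 4-note groups, the heads are F5, C5, G4, D4: the pattern moves down a 4th.
F5 to C5 spans -5 semitones.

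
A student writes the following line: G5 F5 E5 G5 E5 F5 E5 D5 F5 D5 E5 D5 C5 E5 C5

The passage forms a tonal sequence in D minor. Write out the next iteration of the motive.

Unit = 5 notes; the statements start on G5, F5, E5, moving down a 2nd each time.
So cell 4 is D5 C5 Bb4 D5 Bb4.

D5 C5 Bb4 D5 Bb4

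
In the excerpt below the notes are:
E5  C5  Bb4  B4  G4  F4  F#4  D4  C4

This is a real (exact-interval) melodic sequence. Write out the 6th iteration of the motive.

Unit = 3 notes; the statements start on E5, B4, F#4, moving down a 4th each time.
Extending down a 4th: C#4 → G#3 → D#3.
Statement 6 starts on D#3 and keeps the same exact contour: D#3 B2 A2.

D#3 B2 A2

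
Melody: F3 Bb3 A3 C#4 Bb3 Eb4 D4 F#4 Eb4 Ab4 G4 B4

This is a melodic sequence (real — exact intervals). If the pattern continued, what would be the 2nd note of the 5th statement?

Grouping in 4s, the 2nd note of each cell is Bb3, Eb4, Ab4.
Each moves up a 4th. Continuing: Db5 → Gb5.

Gb5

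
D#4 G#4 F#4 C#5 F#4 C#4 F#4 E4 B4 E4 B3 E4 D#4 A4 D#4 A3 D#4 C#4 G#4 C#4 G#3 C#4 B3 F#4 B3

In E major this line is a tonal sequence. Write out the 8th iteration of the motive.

Taking 5-note groups, the heads are D#4, C#4, B3, A3, G#3: the pattern moves down a 2nd.
Extending down a 2nd: F#3 → E3 → D#3.
So cell 8 is D#3 G#3 F#3 C#4 F#3.

D#3 G#3 F#3 C#4 F#3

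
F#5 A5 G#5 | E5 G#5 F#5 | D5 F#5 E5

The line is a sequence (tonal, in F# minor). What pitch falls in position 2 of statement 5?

D5

With 3-note cells, note 2 of each statement runs A5, G#5, F#5.
Extending down a 2nd: E5 → D5.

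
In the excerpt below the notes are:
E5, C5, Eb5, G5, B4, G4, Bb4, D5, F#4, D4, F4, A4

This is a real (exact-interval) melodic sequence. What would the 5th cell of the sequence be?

G#3 E3 G3 B3

Unit = 4 notes; the statements start on E5, B4, F#4, moving down a 4th each time.
Continuing the starts: C#4 → G#3.
From G#3 the exact shape gives G#3 E3 G3 B3.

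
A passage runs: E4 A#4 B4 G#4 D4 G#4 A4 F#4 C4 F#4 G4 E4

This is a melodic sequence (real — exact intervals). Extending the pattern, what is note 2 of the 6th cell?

The unit is 4 notes. Position-2 pitches of the 3 shown cells: A#4, G#4, F#4.
Each moves down a 2nd. Continuing: E4 → D4 → C4.

C4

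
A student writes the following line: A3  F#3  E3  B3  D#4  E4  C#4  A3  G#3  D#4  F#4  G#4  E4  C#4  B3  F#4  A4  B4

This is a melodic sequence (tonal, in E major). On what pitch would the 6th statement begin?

Unit = 6 notes; the statements start on A3, C#4, E4, moving up a 3rd each time.
Extending the heads up a 3rd: G#4 → B4 → D#5.

D#5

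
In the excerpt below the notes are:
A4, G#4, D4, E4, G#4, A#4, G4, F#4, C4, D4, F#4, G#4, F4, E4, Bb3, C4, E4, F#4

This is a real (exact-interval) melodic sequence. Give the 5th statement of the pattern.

The 6-note cells begin on A4, G4, F4 — each down a 2nd from the last.
Extending down a 2nd: Eb4 → Db4.
From Db4 the exact shape gives Db4 C4 Gb3 Ab3 C4 D4.

Db4 C4 Gb3 Ab3 C4 D4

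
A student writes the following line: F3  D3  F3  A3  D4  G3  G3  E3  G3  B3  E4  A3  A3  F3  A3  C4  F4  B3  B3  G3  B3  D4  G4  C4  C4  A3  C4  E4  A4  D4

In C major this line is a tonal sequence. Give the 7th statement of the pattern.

E4 C4 E4 G4 C5 F4

Taking 6-note groups, the heads are F3, G3, A3, B3, C4: the pattern moves up a 2nd.
Extending up a 2nd: D4 → E4.
From E4 the diatonic shape gives E4 C4 E4 G4 C5 F4.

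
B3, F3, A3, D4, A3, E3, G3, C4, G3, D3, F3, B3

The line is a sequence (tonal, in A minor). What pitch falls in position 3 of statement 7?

B2

Grouping in 4s, the 3rd note of each cell is A3, G3, F3.
Carrying that down a 2nd forward: E3 → D3 → C3 → B2.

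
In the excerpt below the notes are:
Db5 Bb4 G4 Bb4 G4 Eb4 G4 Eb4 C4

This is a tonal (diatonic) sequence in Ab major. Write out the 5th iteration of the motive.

Taking 3-note groups, the heads are Db5, Bb4, G4: the pattern moves down a 3rd.
Extending down a 3rd: Eb4 → C4.
From C4 the diatonic shape gives C4 Ab3 F3.

C4 Ab3 F3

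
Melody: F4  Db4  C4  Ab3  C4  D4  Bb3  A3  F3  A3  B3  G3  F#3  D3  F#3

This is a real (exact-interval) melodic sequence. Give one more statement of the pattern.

The 5-note cells begin on F4, D4, B3 — each down a 3rd from the last.
From G#3 the exact shape gives G#3 E3 D#3 B2 D#3.

G#3 E3 D#3 B2 D#3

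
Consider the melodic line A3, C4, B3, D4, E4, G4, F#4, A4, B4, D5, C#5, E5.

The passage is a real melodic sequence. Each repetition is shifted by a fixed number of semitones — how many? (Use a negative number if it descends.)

With a 4-note motive the entries are A3, E4, B4, each up a 5th from the previous.
Counting half-steps from A3 to E4: 7.

7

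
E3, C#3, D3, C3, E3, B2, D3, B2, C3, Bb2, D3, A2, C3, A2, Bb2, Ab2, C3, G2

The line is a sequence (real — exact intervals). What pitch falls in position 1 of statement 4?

Grouping in 6s, the 1st note of each cell is E3, D3, C3.
From C3, down a 2nd gives Bb2.

Bb2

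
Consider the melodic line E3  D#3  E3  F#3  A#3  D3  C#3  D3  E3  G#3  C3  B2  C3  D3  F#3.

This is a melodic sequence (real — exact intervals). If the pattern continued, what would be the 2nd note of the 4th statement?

A2

The unit is 5 notes. Position-2 pitches of the 3 shown cells: D#3, C#3, B2.
One more down a 2nd gives A2.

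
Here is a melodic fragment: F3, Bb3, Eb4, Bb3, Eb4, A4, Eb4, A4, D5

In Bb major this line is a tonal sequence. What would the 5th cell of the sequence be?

With a 3-note motive the entries are F3, Bb3, Eb4, each up a 4th from the previous.
Continuing the starts: A4 → D5.
So cell 5 is D5 G5 C6.

D5 G5 C6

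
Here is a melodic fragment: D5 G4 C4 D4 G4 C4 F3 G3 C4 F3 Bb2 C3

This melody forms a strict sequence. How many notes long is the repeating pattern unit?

There are 12 notes; a 4-note unit gives 3 cells:
D5 G4 C4 D4 | G4 C4 F3 G3 | C4 F3 Bb2 C3
That's a consistent down a 5th shift per cell, and no other grouping gives one.

4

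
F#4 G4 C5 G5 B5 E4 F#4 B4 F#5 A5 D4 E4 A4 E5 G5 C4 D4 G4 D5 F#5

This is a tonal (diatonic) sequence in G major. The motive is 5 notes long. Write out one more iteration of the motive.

The 5-note cells begin on F#4, E4, D4, C4 — each down a 2nd from the last.
So cell 5 is B3 C4 F#4 C5 E5.

B3 C4 F#4 C5 E5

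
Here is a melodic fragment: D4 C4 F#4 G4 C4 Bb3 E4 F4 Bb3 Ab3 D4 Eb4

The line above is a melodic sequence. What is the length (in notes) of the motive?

There are 12 notes; a 4-note unit gives 3 cells:
D4 C4 F#4 G4 | C4 Bb3 E4 F4 | Bb3 Ab3 D4 Eb4
Each cell is the previous one down a 2nd — so the unit is 4 notes.

4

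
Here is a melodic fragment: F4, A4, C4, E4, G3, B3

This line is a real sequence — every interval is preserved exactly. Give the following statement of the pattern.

The 2-note cells begin on F4, C4, G3 — each down a 4th from the last.
From D3 the exact shape gives D3 F#3.

D3 F#3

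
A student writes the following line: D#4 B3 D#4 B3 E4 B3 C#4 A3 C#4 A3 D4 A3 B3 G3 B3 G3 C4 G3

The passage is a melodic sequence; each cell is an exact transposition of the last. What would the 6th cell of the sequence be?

F3 Db3 F3 Db3 Gb3 Db3

The 6-note cells begin on D#4, C#4, B3 — each down a 2nd from the last.
Continuing the starts: A3 → G3 → F3.
So cell 6 is F3 Db3 F3 Db3 Gb3 Db3.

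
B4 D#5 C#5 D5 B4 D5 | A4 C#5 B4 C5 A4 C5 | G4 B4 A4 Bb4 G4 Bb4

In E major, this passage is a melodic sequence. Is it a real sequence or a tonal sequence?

Each cell has the same semitone pattern (4, -2, 1, -3, 3) — intervals are preserved exactly.
And D5 lies outside E major, so the sequence is real rather than tonal.

real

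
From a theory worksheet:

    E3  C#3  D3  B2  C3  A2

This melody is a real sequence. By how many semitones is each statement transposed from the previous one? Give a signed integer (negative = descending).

Taking 2-note groups, the heads are E3, D3, C3: the pattern moves down a 2nd.
E3 to D3 spans -2 semitones.

-2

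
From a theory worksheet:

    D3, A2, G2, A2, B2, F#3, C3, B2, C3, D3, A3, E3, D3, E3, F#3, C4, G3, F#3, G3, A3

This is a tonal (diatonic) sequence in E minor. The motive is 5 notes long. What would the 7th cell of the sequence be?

B4 F#4 E4 F#4 G4

Taking 5-note groups, the heads are D3, F#3, A3, C4: the pattern moves up a 3rd.
Extending up a 3rd: E4 → G4 → B4.
Statement 7 starts on B4 and keeps the same diatonic contour: B4 F#4 E4 F#4 G4.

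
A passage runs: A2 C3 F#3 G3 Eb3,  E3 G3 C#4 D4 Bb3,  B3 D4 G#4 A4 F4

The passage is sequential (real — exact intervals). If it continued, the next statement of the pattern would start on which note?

F#4

The 5-note cells begin on A2, E3, B3 — each up a 5th from the last.
One more step up a 5th gives F#4.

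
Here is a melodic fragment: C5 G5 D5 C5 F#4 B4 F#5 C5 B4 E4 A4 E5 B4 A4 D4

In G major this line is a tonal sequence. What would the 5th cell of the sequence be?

Taking 5-note groups, the heads are C5, B4, A4: the pattern moves down a 2nd.
Carrying on: G4 → F#4.
Statement 5 starts on F#4 and keeps the same diatonic contour: F#4 C5 G4 F#4 B3.

F#4 C5 G4 F#4 B3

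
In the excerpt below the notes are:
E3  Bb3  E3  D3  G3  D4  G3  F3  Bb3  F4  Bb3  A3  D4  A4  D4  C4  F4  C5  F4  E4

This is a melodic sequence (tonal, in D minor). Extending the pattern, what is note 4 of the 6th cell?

Grouping in 4s, the 4th note of each cell is D3, F3, A3, C4, E4.
From E4, up a 3rd gives G4.

G4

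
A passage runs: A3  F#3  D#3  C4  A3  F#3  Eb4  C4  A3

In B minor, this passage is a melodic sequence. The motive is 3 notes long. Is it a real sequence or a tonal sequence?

Each cell has the same semitone pattern (-3, -3) — intervals are preserved exactly.
And D#3 lies outside B minor, so the sequence is real rather than tonal.

real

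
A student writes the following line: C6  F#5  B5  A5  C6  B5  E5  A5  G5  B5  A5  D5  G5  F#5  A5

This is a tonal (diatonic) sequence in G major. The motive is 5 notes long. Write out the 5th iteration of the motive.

F#5 B4 E5 D5 F#5

With a 5-note motive the entries are C6, B5, A5, each down a 2nd from the previous.
Carrying on: G5 → F#5.
So cell 5 is F#5 B4 E5 D5 F#5.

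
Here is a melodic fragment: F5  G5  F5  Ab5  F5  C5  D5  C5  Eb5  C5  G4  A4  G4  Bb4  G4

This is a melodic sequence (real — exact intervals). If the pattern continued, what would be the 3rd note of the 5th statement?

Grouping in 5s, the 3rd note of each cell is F5, C5, G4.
Extending down a 4th: D4 → A3.

A3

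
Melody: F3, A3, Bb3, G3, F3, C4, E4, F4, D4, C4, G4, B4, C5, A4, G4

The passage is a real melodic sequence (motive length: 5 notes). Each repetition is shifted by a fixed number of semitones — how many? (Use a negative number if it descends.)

Taking 5-note groups, the heads are F3, C4, G4: the pattern moves up a 5th.
F3 to C4 spans +7 semitones.

7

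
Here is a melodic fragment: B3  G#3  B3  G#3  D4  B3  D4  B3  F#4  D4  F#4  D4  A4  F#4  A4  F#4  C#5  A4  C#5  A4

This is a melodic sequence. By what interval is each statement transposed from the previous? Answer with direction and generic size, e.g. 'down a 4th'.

up a 3rd

Unit = 4 notes; the statements start on B3, D4, F#4, A4, C#5, moving up a 3rd each time.
From B3 to D4: up a 3rd.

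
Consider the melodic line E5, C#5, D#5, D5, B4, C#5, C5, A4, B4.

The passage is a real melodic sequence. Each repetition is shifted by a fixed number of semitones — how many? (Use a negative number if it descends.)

-2

Unit = 3 notes; the statements start on E5, D5, C5, moving down a 2nd each time.
E5 to D5 spans -2 semitones.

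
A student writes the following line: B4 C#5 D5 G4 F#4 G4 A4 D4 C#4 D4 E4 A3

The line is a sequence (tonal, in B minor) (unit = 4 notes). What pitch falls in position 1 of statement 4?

With 4-note cells, note 1 of each statement runs B4, F#4, C#4.
One more down a 4th gives G3.

G3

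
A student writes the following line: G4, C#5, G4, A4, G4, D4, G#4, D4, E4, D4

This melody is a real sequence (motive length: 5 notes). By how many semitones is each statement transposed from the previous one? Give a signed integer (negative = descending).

The 5-note cells begin on G4, D4 — each down a 4th from the last.
G4 to D4 spans -5 semitones.

-5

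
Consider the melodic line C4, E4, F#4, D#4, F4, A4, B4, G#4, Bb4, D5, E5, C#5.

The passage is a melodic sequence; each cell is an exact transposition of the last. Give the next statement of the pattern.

With a 4-note motive the entries are C4, F4, Bb4, each up a 4th from the previous.
Statement 4 starts on Eb5 and keeps the same exact contour: Eb5 G5 A5 F#5.

Eb5 G5 A5 F#5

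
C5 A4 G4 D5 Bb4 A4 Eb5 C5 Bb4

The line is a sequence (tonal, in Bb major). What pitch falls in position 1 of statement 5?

With 3-note cells, note 1 of each statement runs C5, D5, Eb5.
Each moves up a 2nd. Continuing: F5 → G5.

G5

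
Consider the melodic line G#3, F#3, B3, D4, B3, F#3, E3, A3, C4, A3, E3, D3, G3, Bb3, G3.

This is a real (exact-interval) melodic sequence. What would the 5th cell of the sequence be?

C3 Bb2 Eb3 Gb3 Eb3

The 5-note cells begin on G#3, F#3, E3 — each down a 2nd from the last.
Extending down a 2nd: D3 → C3.
From C3 the exact shape gives C3 Bb2 Eb3 Gb3 Eb3.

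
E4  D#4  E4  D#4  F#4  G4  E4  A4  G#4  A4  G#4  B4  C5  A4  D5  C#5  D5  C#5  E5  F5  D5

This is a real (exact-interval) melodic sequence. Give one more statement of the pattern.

With a 7-note motive the entries are E4, A4, D5, each up a 4th from the previous.
From G5 the exact shape gives G5 F#5 G5 F#5 A5 Bb5 G5.

G5 F#5 G5 F#5 A5 Bb5 G5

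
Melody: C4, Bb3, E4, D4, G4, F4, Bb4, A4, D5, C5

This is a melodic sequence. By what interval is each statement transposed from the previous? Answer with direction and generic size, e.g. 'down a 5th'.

up a 3rd

Unit = 2 notes; the statements start on C4, E4, G4, Bb4, D5, moving up a 3rd each time.
From C4 to E4: up a 3rd.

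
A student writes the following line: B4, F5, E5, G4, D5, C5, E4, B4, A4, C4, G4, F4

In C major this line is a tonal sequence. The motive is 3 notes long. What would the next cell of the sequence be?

Taking 3-note groups, the heads are B4, G4, E4, C4: the pattern moves down a 3rd.
From A3 the diatonic shape gives A3 E4 D4.

A3 E4 D4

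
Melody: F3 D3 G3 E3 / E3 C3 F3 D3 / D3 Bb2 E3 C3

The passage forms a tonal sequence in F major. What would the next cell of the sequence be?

Taking 4-note groups, the heads are F3, E3, D3: the pattern moves down a 2nd.
From C3 the diatonic shape gives C3 A2 D3 Bb2.

C3 A2 D3 Bb2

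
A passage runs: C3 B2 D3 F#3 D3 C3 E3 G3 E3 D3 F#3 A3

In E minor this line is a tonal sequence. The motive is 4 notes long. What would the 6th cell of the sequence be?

A3 G3 B3 D4

Unit = 4 notes; the statements start on C3, D3, E3, moving up a 2nd each time.
Carrying on: F#3 → G3 → A3.
From A3 the diatonic shape gives A3 G3 B3 D4.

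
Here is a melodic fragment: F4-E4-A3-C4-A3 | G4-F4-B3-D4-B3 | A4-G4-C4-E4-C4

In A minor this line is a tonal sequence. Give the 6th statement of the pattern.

The 5-note cells begin on F4, G4, A4 — each up a 2nd from the last.
Continuing the starts: B4 → C5 → D5.
Statement 6 starts on D5 and keeps the same diatonic contour: D5 C5 F4 A4 F4.

D5 C5 F4 A4 F4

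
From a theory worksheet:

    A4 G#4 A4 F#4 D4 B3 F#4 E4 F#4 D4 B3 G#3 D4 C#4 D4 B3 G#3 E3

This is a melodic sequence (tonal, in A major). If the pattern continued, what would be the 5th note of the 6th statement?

With 6-note cells, note 5 of each statement runs D4, B3, G#3.
Carrying that down a 3rd forward: E3 → C#3 → A2.

A2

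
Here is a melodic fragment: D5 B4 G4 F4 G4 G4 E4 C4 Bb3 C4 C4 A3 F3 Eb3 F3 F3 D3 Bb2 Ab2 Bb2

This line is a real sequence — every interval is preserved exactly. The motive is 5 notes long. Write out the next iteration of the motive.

Bb2 G2 Eb2 Db2 Eb2

Unit = 5 notes; the statements start on D5, G4, C4, F3, moving down a 5th each time.
From Bb2 the exact shape gives Bb2 G2 Eb2 Db2 Eb2.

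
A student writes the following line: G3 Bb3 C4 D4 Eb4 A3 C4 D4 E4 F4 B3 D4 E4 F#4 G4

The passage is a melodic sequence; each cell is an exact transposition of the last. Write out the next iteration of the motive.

With a 5-note motive the entries are G3, A3, B3, each up a 2nd from the previous.
So cell 4 is C#4 E4 F#4 G#4 A4.

C#4 E4 F#4 G#4 A4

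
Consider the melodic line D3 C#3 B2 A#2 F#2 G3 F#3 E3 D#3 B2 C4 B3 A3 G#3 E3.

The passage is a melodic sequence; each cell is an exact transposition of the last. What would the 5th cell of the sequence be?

Bb4 A4 G4 F#4 D4

Taking 5-note groups, the heads are D3, G3, C4: the pattern moves up a 4th.
Continuing the starts: F4 → Bb4.
From Bb4 the exact shape gives Bb4 A4 G4 F#4 D4.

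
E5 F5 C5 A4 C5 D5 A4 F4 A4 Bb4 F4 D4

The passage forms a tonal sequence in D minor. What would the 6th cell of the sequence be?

Unit = 4 notes; the statements start on E5, C5, A4, moving down a 3rd each time.
Continuing the starts: F4 → D4 → Bb3.
Statement 6 starts on Bb3 and keeps the same diatonic contour: Bb3 C4 G3 E3.

Bb3 C4 G3 E3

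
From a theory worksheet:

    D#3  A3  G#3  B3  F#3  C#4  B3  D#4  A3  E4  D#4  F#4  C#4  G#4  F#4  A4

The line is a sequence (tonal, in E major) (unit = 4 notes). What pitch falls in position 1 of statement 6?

The unit is 4 notes. Position-1 pitches of the 4 shown cells: D#3, F#3, A3, C#4.
Extending up a 3rd: E4 → G#4.

G#4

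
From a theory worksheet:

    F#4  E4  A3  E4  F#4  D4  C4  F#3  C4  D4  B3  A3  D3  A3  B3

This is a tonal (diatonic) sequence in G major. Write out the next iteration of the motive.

G3 F#3 B2 F#3 G3

The 5-note cells begin on F#4, D4, B3 — each down a 3rd from the last.
From G3 the diatonic shape gives G3 F#3 B2 F#3 G3.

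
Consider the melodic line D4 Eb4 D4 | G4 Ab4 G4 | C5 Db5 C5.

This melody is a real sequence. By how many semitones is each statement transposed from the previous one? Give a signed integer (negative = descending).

5

Taking 3-note groups, the heads are D4, G4, C5: the pattern moves up a 4th.
Counting half-steps from D4 to G4: 5.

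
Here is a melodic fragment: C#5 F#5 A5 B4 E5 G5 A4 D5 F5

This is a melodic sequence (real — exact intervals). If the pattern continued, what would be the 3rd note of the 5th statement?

Db5

The unit is 3 notes. Position-3 pitches of the 3 shown cells: A5, G5, F5.
Each moves down a 2nd. Continuing: Eb5 → Db5.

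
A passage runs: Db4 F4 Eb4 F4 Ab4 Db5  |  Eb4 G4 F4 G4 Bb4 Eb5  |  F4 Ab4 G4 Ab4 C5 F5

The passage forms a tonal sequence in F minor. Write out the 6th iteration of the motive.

Bb4 Db5 C5 Db5 F5 Bb5

Unit = 6 notes; the statements start on Db4, Eb4, F4, moving up a 2nd each time.
Extending up a 2nd: G4 → Ab4 → Bb4.
So cell 6 is Bb4 Db5 C5 Db5 F5 Bb5.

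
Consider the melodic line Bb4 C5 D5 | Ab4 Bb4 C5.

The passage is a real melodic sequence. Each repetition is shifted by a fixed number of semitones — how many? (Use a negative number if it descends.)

-2

Unit = 3 notes; the statements start on Bb4, Ab4, moving down a 2nd each time.
Counting half-steps from Bb4 to Ab4: -2.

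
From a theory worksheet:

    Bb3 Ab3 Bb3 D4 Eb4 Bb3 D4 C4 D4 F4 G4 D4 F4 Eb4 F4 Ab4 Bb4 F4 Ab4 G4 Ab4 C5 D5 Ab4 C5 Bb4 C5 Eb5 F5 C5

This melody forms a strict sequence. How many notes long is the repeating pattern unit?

There are 30 notes; a 6-note unit gives 5 cells:
Bb3 Ab3 Bb3 D4 Eb4 Bb3 | D4 C4 D4 F4 G4 D4 | F4 Eb4 F4 Ab4 Bb4 F4 | Ab4 G4 Ab4 C5 D5 Ab4 | C5 Bb4 C5 Eb5 F5 C5
That's a consistent up a 3rd shift per cell, and no other grouping gives one.

6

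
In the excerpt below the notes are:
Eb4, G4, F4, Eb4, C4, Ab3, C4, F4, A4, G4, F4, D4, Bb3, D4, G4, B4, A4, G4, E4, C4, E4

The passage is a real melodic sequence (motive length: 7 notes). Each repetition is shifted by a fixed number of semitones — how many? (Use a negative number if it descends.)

2

Unit = 7 notes; the statements start on Eb4, F4, G4, moving up a 2nd each time.
Eb4 to F4 spans +2 semitones.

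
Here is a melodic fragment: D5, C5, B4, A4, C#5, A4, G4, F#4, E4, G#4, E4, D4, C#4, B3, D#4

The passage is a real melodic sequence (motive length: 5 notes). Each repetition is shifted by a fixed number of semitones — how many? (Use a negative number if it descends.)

-5

The 5-note cells begin on D5, A4, E4 — each down a 4th from the last.
Counting half-steps from D5 to A4: -5.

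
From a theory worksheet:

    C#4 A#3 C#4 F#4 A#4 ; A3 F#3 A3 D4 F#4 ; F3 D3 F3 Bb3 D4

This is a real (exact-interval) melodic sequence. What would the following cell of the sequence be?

Db3 Bb2 Db3 Gb3 Bb3

With a 5-note motive the entries are C#4, A3, F3, each down a 3rd from the previous.
So cell 4 is Db3 Bb2 Db3 Gb3 Bb3.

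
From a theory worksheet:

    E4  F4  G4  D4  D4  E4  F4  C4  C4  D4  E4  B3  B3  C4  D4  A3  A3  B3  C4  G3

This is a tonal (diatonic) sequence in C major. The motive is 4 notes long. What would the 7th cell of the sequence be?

With a 4-note motive the entries are E4, D4, C4, B3, A3, each down a 2nd from the previous.
Extending down a 2nd: G3 → F3.
So cell 7 is F3 G3 A3 E3.

F3 G3 A3 E3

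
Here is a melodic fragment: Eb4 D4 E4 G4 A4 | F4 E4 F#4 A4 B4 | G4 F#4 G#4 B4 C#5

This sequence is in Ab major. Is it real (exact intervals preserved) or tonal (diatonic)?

Each cell has the same semitone pattern (-1, 2, 3, 2) — intervals are preserved exactly.
And D4 lies outside Ab major, so the sequence is real rather than tonal.

real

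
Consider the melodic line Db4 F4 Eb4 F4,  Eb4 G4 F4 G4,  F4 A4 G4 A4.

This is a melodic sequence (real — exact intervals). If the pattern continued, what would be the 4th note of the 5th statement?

C#5

With 4-note cells, note 4 of each statement runs F4, G4, A4.
Each moves up a 2nd. Continuing: B4 → C#5.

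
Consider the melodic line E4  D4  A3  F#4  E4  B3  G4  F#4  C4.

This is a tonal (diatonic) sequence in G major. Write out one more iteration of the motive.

A4 G4 D4

Unit = 3 notes; the statements start on E4, F#4, G4, moving up a 2nd each time.
So cell 4 is A4 G4 D4.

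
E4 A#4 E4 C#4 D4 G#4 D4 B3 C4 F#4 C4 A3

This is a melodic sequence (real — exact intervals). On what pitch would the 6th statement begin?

Unit = 4 notes; the statements start on E4, D4, C4, moving down a 2nd each time.
Continuing: Bb3 → Ab3 → Gb3. Statement 6 starts on Gb3.

Gb3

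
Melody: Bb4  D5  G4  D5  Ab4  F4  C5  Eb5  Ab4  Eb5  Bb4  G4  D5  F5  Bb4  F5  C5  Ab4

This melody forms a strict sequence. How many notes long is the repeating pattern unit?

6

There are 18 notes; a 6-note unit gives 3 cells:
Bb4 D5 G4 D5 Ab4 F4 | C5 Eb5 Ab4 Eb5 Bb4 G4 | D5 F5 Bb4 F5 C5 Ab4
Each cell is the previous one up a 2nd — so the unit is 6 notes.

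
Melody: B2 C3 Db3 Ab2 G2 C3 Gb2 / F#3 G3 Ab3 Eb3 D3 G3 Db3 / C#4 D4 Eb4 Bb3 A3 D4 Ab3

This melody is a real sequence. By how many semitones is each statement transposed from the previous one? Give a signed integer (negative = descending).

7

The 7-note cells begin on B2, F#3, C#4 — each up a 5th from the last.
B2→F#3 is 54 − 47 = 7 semitones.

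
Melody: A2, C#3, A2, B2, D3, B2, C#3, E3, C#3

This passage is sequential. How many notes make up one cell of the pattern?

3

9 notes total. Splitting into 3 groups of 3:
A2 C#3 A2 | B2 D3 B2 | C#3 E3 C#3
That's a consistent up a 2nd shift per cell, and no other grouping gives one.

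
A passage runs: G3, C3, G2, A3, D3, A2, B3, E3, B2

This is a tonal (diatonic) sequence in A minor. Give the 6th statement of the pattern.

The 3-note cells begin on G3, A3, B3 — each up a 2nd from the last.
Extending up a 2nd: C4 → D4 → E4.
From E4 the diatonic shape gives E4 A3 E3.

E4 A3 E3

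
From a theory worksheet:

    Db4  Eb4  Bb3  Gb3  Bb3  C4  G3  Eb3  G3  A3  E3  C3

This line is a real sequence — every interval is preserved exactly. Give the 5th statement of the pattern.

C#3 D#3 A#2 F#2

Taking 4-note groups, the heads are Db4, Bb3, G3: the pattern moves down a 3rd.
Extending down a 3rd: E3 → C#3.
So cell 5 is C#3 D#3 A#2 F#2.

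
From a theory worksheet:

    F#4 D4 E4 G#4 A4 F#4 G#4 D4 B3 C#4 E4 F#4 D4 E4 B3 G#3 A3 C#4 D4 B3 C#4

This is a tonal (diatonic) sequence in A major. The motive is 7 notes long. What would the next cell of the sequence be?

G#3 E3 F#3 A3 B3 G#3 A3

Taking 7-note groups, the heads are F#4, D4, B3: the pattern moves down a 3rd.
Statement 4 starts on G#3 and keeps the same diatonic contour: G#3 E3 F#3 A3 B3 G#3 A3.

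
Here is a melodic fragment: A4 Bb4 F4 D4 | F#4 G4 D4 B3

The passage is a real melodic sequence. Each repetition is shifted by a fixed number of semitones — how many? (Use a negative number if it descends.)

Unit = 4 notes; the statements start on A4, F#4, moving down a 3rd each time.
A4 to F#4 spans -3 semitones.

-3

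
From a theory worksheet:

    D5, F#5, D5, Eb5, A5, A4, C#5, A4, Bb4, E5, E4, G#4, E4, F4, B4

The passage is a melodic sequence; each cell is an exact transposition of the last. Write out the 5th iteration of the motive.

F#3 A#3 F#3 G3 C#4

The 5-note cells begin on D5, A4, E4 — each down a 4th from the last.
Carrying on: B3 → F#3.
From F#3 the exact shape gives F#3 A#3 F#3 G3 C#4.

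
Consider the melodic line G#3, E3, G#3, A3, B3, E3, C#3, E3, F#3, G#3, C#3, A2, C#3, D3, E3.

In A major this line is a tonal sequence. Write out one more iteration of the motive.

A2 F#2 A2 B2 C#3

Taking 5-note groups, the heads are G#3, E3, C#3: the pattern moves down a 3rd.
From A2 the diatonic shape gives A2 F#2 A2 B2 C#3.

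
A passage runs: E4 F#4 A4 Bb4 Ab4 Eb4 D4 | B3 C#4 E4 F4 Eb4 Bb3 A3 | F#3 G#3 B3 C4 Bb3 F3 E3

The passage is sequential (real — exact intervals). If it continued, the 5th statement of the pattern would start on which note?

G#2

Unit = 7 notes; the statements start on E4, B3, F#3, moving down a 4th each time.
Continuing: C#3 → G#2. Statement 5 starts on G#2.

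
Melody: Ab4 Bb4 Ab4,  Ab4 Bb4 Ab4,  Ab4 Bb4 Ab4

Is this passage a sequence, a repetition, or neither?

Each 3-note cell is identical (Ab4 Bb4 Ab4), restated at the same pitch.

repetition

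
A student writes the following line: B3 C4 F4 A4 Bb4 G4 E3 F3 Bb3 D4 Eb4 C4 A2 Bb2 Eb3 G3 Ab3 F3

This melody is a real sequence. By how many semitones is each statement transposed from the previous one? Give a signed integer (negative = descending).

Taking 6-note groups, the heads are B3, E3, A2: the pattern moves down a 5th.
Counting half-steps from B3 to E3: -7.

-7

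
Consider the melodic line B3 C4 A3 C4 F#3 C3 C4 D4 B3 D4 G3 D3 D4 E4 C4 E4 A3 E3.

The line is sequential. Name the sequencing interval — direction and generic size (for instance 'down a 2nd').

up a 2nd

The 6-note cells begin on B3, C4, D4 — each up a 2nd from the last.
B3 to C4 is up a 2nd.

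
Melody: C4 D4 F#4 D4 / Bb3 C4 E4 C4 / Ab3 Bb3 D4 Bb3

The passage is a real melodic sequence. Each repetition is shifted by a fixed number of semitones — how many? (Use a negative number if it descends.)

-2

Unit = 4 notes; the statements start on C4, Bb3, Ab3, moving down a 2nd each time.
C4 to Bb3 spans -2 semitones.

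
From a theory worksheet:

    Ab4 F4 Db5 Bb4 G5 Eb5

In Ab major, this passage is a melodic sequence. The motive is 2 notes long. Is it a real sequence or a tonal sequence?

tonal

Every note is diatonic to Ab major.
Cell 1 has -3 semitones from note 1 to 2, but cell 3 has -4 — the interval quality changes while the contour stays the same, which is the hallmark of a tonal sequence.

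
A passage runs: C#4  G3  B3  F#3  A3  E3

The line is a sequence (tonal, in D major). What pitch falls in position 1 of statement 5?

The unit is 2 notes. Position-1 pitches of the 3 shown cells: C#4, B3, A3.
Carrying that down a 2nd forward: G3 → F#3.

F#3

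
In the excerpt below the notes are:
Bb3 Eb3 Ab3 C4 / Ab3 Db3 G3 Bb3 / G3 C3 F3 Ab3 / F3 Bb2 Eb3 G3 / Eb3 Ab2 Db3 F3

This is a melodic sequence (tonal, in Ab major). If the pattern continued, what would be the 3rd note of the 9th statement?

The unit is 4 notes. Position-3 pitches of the 5 shown cells: Ab3, G3, F3, Eb3, Db3.
Extending down a 2nd: C3 → Bb2 → Ab2 → G2.

G2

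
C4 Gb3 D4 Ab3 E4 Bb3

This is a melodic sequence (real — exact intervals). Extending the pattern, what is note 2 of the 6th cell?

E4

With 2-note cells, note 2 of each statement runs Gb3, Ab3, Bb3.
Each moves up a 2nd. Continuing: C4 → D4 → E4.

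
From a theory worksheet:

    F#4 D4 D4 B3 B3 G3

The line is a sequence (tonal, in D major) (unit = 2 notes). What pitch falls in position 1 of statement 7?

A2

With 2-note cells, note 1 of each statement runs F#4, D4, B3.
Carrying that down a 3rd forward: G3 → E3 → C#3 → A2.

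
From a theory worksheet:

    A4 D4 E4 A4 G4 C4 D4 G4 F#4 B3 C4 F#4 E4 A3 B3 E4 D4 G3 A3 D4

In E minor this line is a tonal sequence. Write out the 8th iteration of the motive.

A3 D3 E3 A3

Taking 4-note groups, the heads are A4, G4, F#4, E4, D4: the pattern moves down a 2nd.
Continuing the starts: C4 → B3 → A3.
Statement 8 starts on A3 and keeps the same diatonic contour: A3 D3 E3 A3.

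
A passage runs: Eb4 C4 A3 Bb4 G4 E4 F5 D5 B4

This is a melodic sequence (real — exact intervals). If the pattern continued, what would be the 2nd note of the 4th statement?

The unit is 3 notes. Position-2 pitches of the 3 shown cells: C4, G4, D5.
From D5, up a 5th gives A5.

A5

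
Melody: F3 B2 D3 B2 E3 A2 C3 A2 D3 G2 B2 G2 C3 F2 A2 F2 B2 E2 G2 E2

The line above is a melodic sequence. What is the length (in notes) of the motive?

4

20 notes total. Splitting into 5 groups of 4:
F3 B2 D3 B2 | E3 A2 C3 A2 | D3 G2 B2 G2 | C3 F2 A2 F2 | B2 E2 G2 E2
Every group is a transposition down a 2nd of the one before; no shorter unit works.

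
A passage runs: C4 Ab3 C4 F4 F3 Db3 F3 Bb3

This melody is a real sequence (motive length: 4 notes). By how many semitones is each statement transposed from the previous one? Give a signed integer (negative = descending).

-7

The 4-note cells begin on C4, F3 — each down a 5th from the last.
C4 to F3 spans -7 semitones.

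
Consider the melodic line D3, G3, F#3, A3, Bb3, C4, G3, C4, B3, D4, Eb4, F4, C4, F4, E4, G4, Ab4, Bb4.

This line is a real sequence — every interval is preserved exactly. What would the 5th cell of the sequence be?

Unit = 6 notes; the statements start on D3, G3, C4, moving up a 4th each time.
Carrying on: F4 → Bb4.
So cell 5 is Bb4 Eb5 D5 F5 Gb5 Ab5.

Bb4 Eb5 D5 F5 Gb5 Ab5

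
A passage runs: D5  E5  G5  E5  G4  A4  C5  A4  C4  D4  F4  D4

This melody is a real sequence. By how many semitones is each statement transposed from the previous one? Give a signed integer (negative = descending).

-7

The 4-note cells begin on D5, G4, C4 — each down a 5th from the last.
D5→G4 is 67 − 74 = -7 semitones.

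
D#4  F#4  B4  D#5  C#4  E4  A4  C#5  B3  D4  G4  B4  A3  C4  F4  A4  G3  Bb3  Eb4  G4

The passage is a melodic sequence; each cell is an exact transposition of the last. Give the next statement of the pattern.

The 4-note cells begin on D#4, C#4, B3, A3, G3 — each down a 2nd from the last.
Statement 6 starts on F3 and keeps the same exact contour: F3 Ab3 Db4 F4.

F3 Ab3 Db4 F4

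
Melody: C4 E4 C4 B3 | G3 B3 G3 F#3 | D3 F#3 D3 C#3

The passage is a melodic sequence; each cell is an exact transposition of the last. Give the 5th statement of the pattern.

With a 4-note motive the entries are C4, G3, D3, each down a 4th from the previous.
Continuing the starts: A2 → E2.
Statement 5 starts on E2 and keeps the same exact contour: E2 G#2 E2 D#2.

E2 G#2 E2 D#2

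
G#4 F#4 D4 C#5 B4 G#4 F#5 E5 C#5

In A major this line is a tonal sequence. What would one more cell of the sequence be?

B5 A5 F#5

Unit = 3 notes; the statements start on G#4, C#5, F#5, moving up a 4th each time.
So cell 4 is B5 A5 F#5.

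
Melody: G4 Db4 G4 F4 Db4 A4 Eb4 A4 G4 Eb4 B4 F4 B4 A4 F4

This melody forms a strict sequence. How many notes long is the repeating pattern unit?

5

15 notes total. Splitting into 3 groups of 5:
G4 Db4 G4 F4 Db4 | A4 Eb4 A4 G4 Eb4 | B4 F4 B4 A4 F4
Each cell is the previous one up a 2nd — so the unit is 5 notes.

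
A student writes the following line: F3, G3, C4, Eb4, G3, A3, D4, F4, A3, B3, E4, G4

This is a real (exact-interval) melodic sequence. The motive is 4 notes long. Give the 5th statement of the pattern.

The 4-note cells begin on F3, G3, A3 — each up a 2nd from the last.
Extending up a 2nd: B3 → C#4.
So cell 5 is C#4 D#4 G#4 B4.

C#4 D#4 G#4 B4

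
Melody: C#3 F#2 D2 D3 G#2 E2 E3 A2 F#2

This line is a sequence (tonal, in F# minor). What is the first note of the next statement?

Unit = 3 notes; the statements start on C#3, D3, E3, moving up a 2nd each time.
The next head, up a 2nd from E3, is F#3.

F#3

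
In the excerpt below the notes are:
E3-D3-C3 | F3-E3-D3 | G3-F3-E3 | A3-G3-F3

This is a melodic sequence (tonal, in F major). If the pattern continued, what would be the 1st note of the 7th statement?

D4

The unit is 3 notes. Position-1 pitches of the 4 shown cells: E3, F3, G3, A3.
Extending up a 2nd: Bb3 → C4 → D4.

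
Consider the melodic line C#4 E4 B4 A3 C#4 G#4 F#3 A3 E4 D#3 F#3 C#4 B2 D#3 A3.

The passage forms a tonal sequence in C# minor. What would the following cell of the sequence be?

G#2 B2 F#3

The 3-note cells begin on C#4, A3, F#3, D#3, B2 — each down a 3rd from the last.
So cell 6 is G#2 B2 F#3.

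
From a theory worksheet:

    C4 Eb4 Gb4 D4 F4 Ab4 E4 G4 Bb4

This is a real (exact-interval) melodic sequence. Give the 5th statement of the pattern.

G#4 B4 D5

Taking 3-note groups, the heads are C4, D4, E4: the pattern moves up a 2nd.
Carrying on: F#4 → G#4.
Statement 5 starts on G#4 and keeps the same exact contour: G#4 B4 D5.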